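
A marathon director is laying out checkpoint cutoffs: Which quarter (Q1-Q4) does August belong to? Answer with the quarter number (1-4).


Month: August (month 8)
Q1: January-March (months 1-3)
Q2: April-June (months 4-6)
Q3: July-September (months 7-9)
Q4: October-December (months 10-12)
Month 8 falls in Q3

3


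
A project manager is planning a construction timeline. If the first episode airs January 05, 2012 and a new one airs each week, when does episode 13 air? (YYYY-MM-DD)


First occurrence: 2012-01-05 (occurrence 1)
Each occurrence is 7 days after the previous.
Occurrence 13 is 12 weeks after the first.
12 weeks = 84 days
2012-01-05 + 84 days = 2012-03-29

2012-03-29


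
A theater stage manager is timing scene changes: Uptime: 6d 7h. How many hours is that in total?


Days: 6
Extra hours: 7
Hours per day: 24
Days to hours: 6 x 24 = 144
Total: 144 + 7 = 151

151


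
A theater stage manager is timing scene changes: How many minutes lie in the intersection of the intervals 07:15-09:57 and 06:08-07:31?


Interval A: [435, 597] minutes from midnight
Interval B: [368, 451] minutes from midnight
Overlap start = max(435, 368) = 435
Overlap end = min(597, 451) = 451
Overlap = 451 - 435 = 16 minutes

16


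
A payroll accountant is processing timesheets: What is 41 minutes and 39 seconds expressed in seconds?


Minutes: 41
Extra seconds: 39
Seconds per minute: 60
Minutes to seconds: 41 x 60 = 2460
Total: 2460 + 39 = 2499

2499


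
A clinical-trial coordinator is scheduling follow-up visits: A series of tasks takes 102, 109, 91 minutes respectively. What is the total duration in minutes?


Durations: 102, 109, 91
Running sum: 102
+ 109 = 211
+ 91 = 302
Total duration: 302 minutes
That is 5 hours and 2 minutes

302


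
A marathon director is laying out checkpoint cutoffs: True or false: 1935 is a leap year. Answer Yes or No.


Year: 1935
Divisible by 4? 1935 / 4 = 483.75 -> No
Not divisible by 4, so NOT a leap year

No


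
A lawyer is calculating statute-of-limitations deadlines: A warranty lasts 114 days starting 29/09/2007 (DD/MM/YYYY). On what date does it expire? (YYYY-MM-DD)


Start: 2007-09-29
Adding 114 days
Days remaining in September: 1
After September: 113 days still to add
October 2007: 31 days, 82 remaining
November 2007: 30 days, 52 remaining
December 2007: 31 days, 21 remaining
January 2008 has 31 days, need 21
Result: 2008-01-21

2008-01-21


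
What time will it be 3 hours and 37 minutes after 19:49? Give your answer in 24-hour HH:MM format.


Start time: 19:49
Adding: 3 hours 37 minutes
Minutes: 49 + 37 = 86
Minute overflow: 86 >= 60, so carry 1 hour, minutes = 26
Hours: 19 + 3 + 1 = 23
Result: 23:26

23:26


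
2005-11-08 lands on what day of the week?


Date: 2005-11-08
January 1, 2005 is a Saturday
Day of year: 312
Offset from Jan 1: 311 days
311 mod 7 = 3
Result: Tuesday

Tuesday


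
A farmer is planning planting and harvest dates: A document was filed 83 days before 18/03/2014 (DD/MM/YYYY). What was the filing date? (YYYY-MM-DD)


Start: 2014-03-18
Subtracting 83 days
Days already passed in March: 18
After going back through March: 65 more days to subtract
February 2014: 28 days, 37 remaining
January 2014: 31 days, 6 remaining
December 2013 has 31 days, need 6
Result: 2013-12-25

2013-12-25


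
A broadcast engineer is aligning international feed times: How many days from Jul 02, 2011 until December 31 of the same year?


Start: July 02, 2011
End: December 31, 2011
Days left in July: 29
August: 31
September: 30
October: 31
November: 30
... plus remaining months
Sum of remaining months: 153
Total: 29 + 153 = 182

182


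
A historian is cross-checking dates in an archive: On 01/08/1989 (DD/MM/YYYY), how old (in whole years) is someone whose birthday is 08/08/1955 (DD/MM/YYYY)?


Birth: 1955-08-08
Reference: 1989-08-01
Year difference: 1989 - 1955 = 34
Has birthday (08-08) occurred by 08-01? No
Birthday not yet reached this year -> subtract 1
Age in full years: 33

33


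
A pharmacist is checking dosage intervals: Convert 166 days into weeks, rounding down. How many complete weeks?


Total days: 166
Days per week: 7
Division: 166 / 7 = 23 remainder 5
Complete weeks: 23
Remaining days: 5

23


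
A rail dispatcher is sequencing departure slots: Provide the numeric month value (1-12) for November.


Calendar month order:
10. October
11. November <--
12. December
November is month number 11

11


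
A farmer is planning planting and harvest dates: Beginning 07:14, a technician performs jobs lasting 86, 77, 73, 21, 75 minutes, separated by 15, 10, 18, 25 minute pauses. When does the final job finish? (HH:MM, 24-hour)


Start: 07:14 = 434 min from midnight
  after task 1 (86 min): 08:40
  after break (15 min): 08:55
  after task 2 (77 min): 10:12
  after break (10 min): 10:22
  after task 3 (73 min): 11:35
  after break (18 min): 11:53
  after task 4 (21 min): 12:14
  after break (25 min): 12:39
  after task 5 (75 min): 13:54
Total elapsed: 400 minutes
End time: 13:54

13:54


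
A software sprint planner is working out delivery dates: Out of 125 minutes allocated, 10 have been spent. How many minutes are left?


Total budget: 125 minutes
Time used: 10 minutes
Remaining: 125 - 10 = 115 minutes
Percent used: 8.0%
Percent remaining: 92.0%

115


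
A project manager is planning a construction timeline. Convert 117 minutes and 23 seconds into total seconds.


Minutes: 117
Seconds: 23
Convert minutes to seconds: 117 x 60 = 7020
Add remaining seconds: 7020 + 23 = 7043

7043


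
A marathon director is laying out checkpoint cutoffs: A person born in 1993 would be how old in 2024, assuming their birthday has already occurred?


Birth year: 1993
Current year: 2024
Age = current year - birth year
Age = 2024 - 1993 = 31

31


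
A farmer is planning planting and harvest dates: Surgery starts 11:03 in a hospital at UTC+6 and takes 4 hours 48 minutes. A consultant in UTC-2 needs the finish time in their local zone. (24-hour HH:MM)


Start: 11:03 in UTC+6
Step 1 - add duration:
  minutes: 3 + 48 = 51
  hours: 11 + 4 + 0 = 15
  end in UTC+6: 15:51
Step 2 - convert UTC+6 -> UTC-2:
  offset difference: -2 - (6) = -8 hours
  15 + (-8) = 7 -> mod 24 = 7
Result: 07:51 in UTC-2

07:51


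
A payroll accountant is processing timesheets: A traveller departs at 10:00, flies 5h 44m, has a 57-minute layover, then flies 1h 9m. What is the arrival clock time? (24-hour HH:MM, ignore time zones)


Depart: 10:00
Leg 1: +344 min -> 15:44
Layover: +57 min -> 16:41
Leg 2: +69 min -> 17:50
Total travel: 470 minutes = 7h 50m
Arrival: 17:50

17:50


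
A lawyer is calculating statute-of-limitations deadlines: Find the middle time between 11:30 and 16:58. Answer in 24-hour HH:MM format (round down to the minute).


Start time: 11:30 = 690 minutes from midnight
End time: 16:58 = 1018 minutes from midnight
Sum: 690 + 1018 = 1708
Midpoint: 1708 / 2 = 854 minutes
Convert: 854 / 60 = 14 hours, 14 minutes
Result: 14:14

14:14


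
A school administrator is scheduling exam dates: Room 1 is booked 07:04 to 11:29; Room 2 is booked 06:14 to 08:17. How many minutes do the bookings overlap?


Interval A: [424, 689] minutes from midnight
Interval B: [374, 497] minutes from midnight
Overlap start = max(424, 374) = 424
Overlap end = min(689, 497) = 497
Overlap = 497 - 424 = 73 minutes

73


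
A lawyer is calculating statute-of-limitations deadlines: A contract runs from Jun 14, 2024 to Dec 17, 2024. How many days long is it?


Start date: 2024-06-14
End date: 2024-12-17
Jun 2024: +17 days
Jul 2024: +31 days
Aug 2024: +31 days
... (4 more months)
Total: 186 days

186


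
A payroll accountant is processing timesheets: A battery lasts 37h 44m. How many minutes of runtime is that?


Hours: 37
Extra minutes: 44
Minutes per hour: 60
Hours to minutes: 37 x 60 = 2220
Total: 2220 + 44 = 2264

2264


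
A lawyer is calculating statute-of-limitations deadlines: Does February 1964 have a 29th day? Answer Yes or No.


Year: 1964
Divisible by 4? 1964 / 4 = 491.0 -> Yes
Divisible by 100? 1964 / 100 = 19.64 -> No
Divisible by 4 but not 100, so it IS a leap year

Yes


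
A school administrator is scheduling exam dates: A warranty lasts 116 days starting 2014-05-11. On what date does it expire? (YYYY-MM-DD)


Start: 2014-05-11
Adding 116 days
Days remaining in May: 20
After May: 96 days still to add
June 2014: 30 days, 66 remaining
July 2014: 31 days, 35 remaining
August 2014: 31 days, 4 remaining
September 2014 has 30 days, need 4
Result: 2014-09-04

2014-09-04


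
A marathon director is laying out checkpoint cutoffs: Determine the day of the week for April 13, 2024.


Date: 2024-04-13
January 1, 2024 is a Monday
Day of year: 104
Offset from Jan 1: 103 days
103 mod 7 = 5
Result: Saturday

Saturday


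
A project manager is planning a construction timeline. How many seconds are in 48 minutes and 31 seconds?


Minutes: 48
Extra seconds: 31
Seconds per minute: 60
Minutes to seconds: 48 x 60 = 2880
Total: 2880 + 31 = 2911

2911


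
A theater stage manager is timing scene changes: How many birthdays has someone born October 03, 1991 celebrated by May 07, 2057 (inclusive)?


Birth: 1991-10-03
Reference: 2057-05-07
Year difference: 2057 - 1991 = 66
Has birthday (10-03) occurred by 05-07? No
Birthday not yet reached this year -> subtract 1
Age in full years: 65

65


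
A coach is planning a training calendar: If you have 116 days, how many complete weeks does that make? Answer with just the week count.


Total days: 116
Days per week: 7
Division: 116 / 7 = 16 remainder 4
Complete weeks: 16
Remaining days: 4

16


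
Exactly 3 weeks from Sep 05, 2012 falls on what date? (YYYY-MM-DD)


Start: 2012-09-05
Weeks to add: 3
Convert to days: 3 x 7 = 21 days
Add 21 days to 2012-09-05
Result: 2012-09-26

2012-09-26


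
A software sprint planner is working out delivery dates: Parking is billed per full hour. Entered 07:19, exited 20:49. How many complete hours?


Start: 07:19
End: 20:49
Hour difference: 20 - 7 = 13 hours
Minute difference: 49 - 19 = 30 minutes
Total minutes: 810
Complete hours: 810 / 60 = 13 (remainder 30)

13


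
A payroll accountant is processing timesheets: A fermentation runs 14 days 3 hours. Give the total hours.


Days: 14
Extra hours: 3
Hours per day: 24
Days to hours: 14 x 24 = 336
Total: 336 + 3 = 339

339


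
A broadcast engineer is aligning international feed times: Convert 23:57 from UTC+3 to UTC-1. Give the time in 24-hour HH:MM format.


Local time: 23:57 at UTC+3 (offset 3h)
Target zone: UTC-1 (offset -1h)
Difference: -1 - (3) = -4 hours
Calculation: 23 + (-4) = 19
Result: 19:57

19:57


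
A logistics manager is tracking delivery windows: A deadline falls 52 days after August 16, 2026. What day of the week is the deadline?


Start: 2026-08-16 (Sunday)
Step 1 - find target date: add 52 days
  2026-08-16 + 52 days = 2026-10-07
Step 2 - day of week:
  52 mod 7 = 3
  Sunday + 3 days -> Wednesday
Result: Wednesday (2026-10-07)

Wednesday


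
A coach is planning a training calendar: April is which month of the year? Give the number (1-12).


Calendar month order:
3. March
4. April <--
5. May
April is month number 4

4


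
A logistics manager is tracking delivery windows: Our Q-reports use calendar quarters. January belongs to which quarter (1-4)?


Month: January (month 1)
Q1: January-March (months 1-3)
Q2: April-June (months 4-6)
Q3: July-September (months 7-9)
Q4: October-December (months 10-12)
Month 1 falls in Q1

1


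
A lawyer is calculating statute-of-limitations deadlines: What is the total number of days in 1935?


Year: 1935
Check leap year rules:
Divisible by 4? No
1935 is not a leap year
Days: 365

365


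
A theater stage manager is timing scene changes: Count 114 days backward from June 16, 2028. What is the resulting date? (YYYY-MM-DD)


Start: 2028-06-16
Subtracting 114 days
Days already passed in June: 16
After going back through June: 98 more days to subtract
May 2028: 31 days, 67 remaining
April 2028: 30 days, 37 remaining
March 2028: 31 days, 6 remaining
February 2028 has 29 days, need 6
Result: 2028-02-23

2028-02-23


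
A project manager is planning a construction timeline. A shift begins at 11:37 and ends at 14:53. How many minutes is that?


Start time: 11:37 = 697 minutes from midnight
End time: 14:53 = 893 minutes from midnight
Difference: 893 - 697 = 196 minutes
That is 3 hours and 16 minutes

196


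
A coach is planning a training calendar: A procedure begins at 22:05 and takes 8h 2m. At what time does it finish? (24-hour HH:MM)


Start time: 22:05
Adding: 8 hours 2 minutes
Minutes: 5 + 2 = 7
Hours: 22 + 8 + 0 = 30
Hour wraparound: 30 mod 24 = 6
Result: 06:07

06:07


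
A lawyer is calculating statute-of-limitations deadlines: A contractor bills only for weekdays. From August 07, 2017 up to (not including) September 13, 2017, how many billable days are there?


Start: 2017-08-07 (Monday)
End (exclusive): 2017-09-13 (Wednesday)
Total calendar days: 37
Full weeks: 37 // 7 = 5 -> 25 weekdays
Remaining 2 days starting on Monday:
  Mon(w), Tue(w) -> 2 weekdays
Total business days: 25 + 2 = 27

27


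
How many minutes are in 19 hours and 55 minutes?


Hours: 19
Minutes: 55
Convert hours to minutes: 19 x 60 = 1140
Add remaining minutes: 1140 + 55 = 1195

1195


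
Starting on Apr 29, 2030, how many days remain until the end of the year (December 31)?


Start: April 29, 2030
End: December 31, 2030
Days left in April: 1
May: 31
June: 30
July: 31
August: 31
... plus remaining months
Sum of remaining months: 245
Total: 1 + 245 = 246

246


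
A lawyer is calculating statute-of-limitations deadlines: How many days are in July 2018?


Month: July
Year: 2018
July is a 31-day month
Total: 31 days

31


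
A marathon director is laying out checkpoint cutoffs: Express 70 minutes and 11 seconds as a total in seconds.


Minutes: 70
Seconds: 11
Convert minutes to seconds: 70 x 60 = 4200
Add remaining seconds: 4200 + 11 = 4211

4211


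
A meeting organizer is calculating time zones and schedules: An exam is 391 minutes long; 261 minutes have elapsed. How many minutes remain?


Total budget: 391 minutes
Time used: 261 minutes
Remaining: 391 - 261 = 130 minutes
Percent used: 66.8%
Percent remaining: 33.2%

130


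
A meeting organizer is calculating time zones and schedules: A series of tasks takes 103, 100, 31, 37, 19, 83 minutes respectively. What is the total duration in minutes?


Durations: 103, 100, 31, 37, 19, 83
Running sum: 103
+ 100 = 203
+ 31 = 234
+ 37 = 271
+ 19 = 290
+ 83 = 373
Total duration: 373 minutes
That is 6 hours and 13 minutes

373


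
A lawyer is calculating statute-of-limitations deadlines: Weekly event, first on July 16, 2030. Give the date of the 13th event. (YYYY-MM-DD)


First occurrence: 2030-07-16 (occurrence 1)
Each occurrence is 7 days after the previous.
Occurrence 13 is 12 weeks after the first.
12 weeks = 84 days
2030-07-16 + 84 days = 2030-10-08

2030-10-08


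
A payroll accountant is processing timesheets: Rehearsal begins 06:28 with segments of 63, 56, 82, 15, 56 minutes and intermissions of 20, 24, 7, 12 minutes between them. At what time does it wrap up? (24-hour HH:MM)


Start: 06:28 = 388 min from midnight
  after task 1 (63 min): 07:31
  after break (20 min): 07:51
  after task 2 (56 min): 08:47
  after break (24 min): 09:11
  after task 3 (82 min): 10:33
  after break (7 min): 10:40
  after task 4 (15 min): 10:55
  after break (12 min): 11:07
  after task 5 (56 min): 12:03
Total elapsed: 335 minutes
End time: 12:03

12:03


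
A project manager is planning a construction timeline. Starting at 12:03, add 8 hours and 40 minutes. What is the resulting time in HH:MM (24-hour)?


Start time: 12:03
Adding: 8 hours 40 minutes
Minutes: 3 + 40 = 43
Hours: 12 + 8 + 0 = 20
Result: 20:43

20:43


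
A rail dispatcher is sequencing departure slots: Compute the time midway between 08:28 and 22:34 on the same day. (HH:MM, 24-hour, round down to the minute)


Start time: 08:28 = 508 minutes from midnight
End time: 22:34 = 1354 minutes from midnight
Sum: 508 + 1354 = 1862
Midpoint: 1862 / 2 = 931 minutes
Convert: 931 / 60 = 15 hours, 31 minutes
Result: 15:31

15:31


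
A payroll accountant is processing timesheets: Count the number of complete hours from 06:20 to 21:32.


Start: 06:20
End: 21:32
Hour difference: 21 - 6 = 15 hours
Minute difference: 32 - 20 = 12 minutes
Total minutes: 912
Complete hours: 912 / 60 = 15 (remainder 12)

15


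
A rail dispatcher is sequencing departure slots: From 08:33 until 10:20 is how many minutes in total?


Start time: 08:33 = 513 minutes from midnight
End time: 10:20 = 620 minutes from midnight
Difference: 620 - 513 = 107 minutes
That is 1 hours and 47 minutes

107


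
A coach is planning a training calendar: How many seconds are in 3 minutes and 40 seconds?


Minutes: 3
Seconds: 40
Convert minutes to seconds: 3 x 60 = 180
Add remaining seconds: 180 + 40 = 220

220


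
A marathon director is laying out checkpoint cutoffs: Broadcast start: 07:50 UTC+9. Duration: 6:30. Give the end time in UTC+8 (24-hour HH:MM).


Start: 07:50 in UTC+9
Step 1 - add duration:
  minutes: 50 + 30 = 80 (carry 1h)
  hours: 7 + 6 + 1 = 14
  end in UTC+9: 14:20
Step 2 - convert UTC+9 -> UTC+8:
  offset difference: 8 - (9) = -1 hours
  14 + (-1) = 13 -> mod 24 = 13
Result: 13:20 in UTC+8

13:20


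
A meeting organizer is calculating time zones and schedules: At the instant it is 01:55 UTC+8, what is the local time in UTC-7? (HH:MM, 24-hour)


Local time: 01:55 at UTC+8 (offset 8h)
Target zone: UTC-7 (offset -7h)
Difference: -7 - (8) = -15 hours
Calculation: 1 + (-15) = -14
Wraparound: (-14) mod 24 = 10
Result: 10:55

10:55


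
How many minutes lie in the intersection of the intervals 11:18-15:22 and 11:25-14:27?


Interval A: [678, 922] minutes from midnight
Interval B: [685, 867] minutes from midnight
Overlap start = max(678, 685) = 685
Overlap end = min(922, 867) = 867
Overlap = 867 - 685 = 182 minutes

182


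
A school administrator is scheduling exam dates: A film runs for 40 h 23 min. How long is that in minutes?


Hours: 40
Minutes: 23
Convert hours to minutes: 40 x 60 = 2400
Add remaining minutes: 2400 + 23 = 2423

2423


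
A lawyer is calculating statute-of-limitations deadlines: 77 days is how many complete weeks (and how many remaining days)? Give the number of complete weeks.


Total days: 77
Days per week: 7
Division: 77 / 7 = 11 remainder 0
Complete weeks: 11
Remaining days: 0

11


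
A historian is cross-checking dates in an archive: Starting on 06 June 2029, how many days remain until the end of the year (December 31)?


Start: June 06, 2029
End: December 31, 2029
Days left in June: 24
July: 31
August: 31
September: 30
October: 31
... plus remaining months
Sum of remaining months: 184
Total: 24 + 184 = 208

208


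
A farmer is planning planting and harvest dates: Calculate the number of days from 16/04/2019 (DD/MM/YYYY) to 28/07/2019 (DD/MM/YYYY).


Start date: 2019-04-16
End date: 2019-07-28
Apr 2019: +15 days
May 2019: +31 days
Jun 2019: +30 days
Jul 2019: +27 days
Total: 103 days

103


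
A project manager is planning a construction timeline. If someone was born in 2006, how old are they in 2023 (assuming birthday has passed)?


Birth year: 2006
Current year: 2023
Age = current year - birth year
Age = 2023 - 2006 = 17

17


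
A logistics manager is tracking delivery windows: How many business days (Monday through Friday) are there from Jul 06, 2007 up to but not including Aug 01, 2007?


Start: 2007-07-06 (Friday)
End (exclusive): 2007-08-01 (Wednesday)
Total calendar days: 26
Full weeks: 26 // 7 = 3 -> 15 weekdays
Remaining 5 days starting on Friday:
  Fri(w), Sat(-), Sun(-), Mon(w), Tue(w) -> 3 weekdays
Total business days: 15 + 3 = 18

18


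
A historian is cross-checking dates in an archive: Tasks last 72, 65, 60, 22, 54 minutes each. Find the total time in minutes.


Durations: 72, 65, 60, 22, 54
Running sum: 72
+ 65 = 137
+ 60 = 197
+ 22 = 219
+ 54 = 273
Total duration: 273 minutes
That is 4 hours and 33 minutes

273


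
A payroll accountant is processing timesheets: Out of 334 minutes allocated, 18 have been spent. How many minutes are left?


Total budget: 334 minutes
Time used: 18 minutes
Remaining: 334 - 18 = 316 minutes
Percent used: 5.4%
Percent remaining: 94.6%

316


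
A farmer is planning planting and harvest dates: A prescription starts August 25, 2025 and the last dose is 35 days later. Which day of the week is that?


Start: 2025-08-25 (Monday)
Step 1 - find target date: add 35 days
  2025-08-25 + 35 days = 2025-09-29
Step 2 - day of week:
  35 mod 7 = 0
  Monday + 0 days -> Monday
Result: Monday (2025-09-29)

Monday


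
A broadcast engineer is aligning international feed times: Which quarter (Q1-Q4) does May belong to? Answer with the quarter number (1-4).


Month: May (month 5)
Q1: January-March (months 1-3)
Q2: April-June (months 4-6)
Q3: July-September (months 7-9)
Q4: October-December (months 10-12)
Month 5 falls in Q2

2


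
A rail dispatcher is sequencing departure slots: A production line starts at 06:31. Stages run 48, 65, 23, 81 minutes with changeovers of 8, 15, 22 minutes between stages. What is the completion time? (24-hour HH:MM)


Start: 06:31 = 391 min from midnight
  after task 1 (48 min): 07:19
  after break (8 min): 07:27
  after task 2 (65 min): 08:32
  after break (15 min): 08:47
  after task 3 (23 min): 09:10
  after break (22 min): 09:32
  after task 4 (81 min): 10:53
Total elapsed: 262 minutes
End time: 10:53

10:53


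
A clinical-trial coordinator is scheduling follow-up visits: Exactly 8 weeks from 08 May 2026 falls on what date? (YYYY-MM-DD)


Start: 2026-05-08
Weeks to add: 8
Convert to days: 8 x 7 = 56 days
Add 56 days to 2026-05-08
Result: 2026-07-03

2026-07-03


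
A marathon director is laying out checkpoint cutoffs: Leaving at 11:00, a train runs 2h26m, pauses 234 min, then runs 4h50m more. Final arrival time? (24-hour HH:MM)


Depart: 11:00
Leg 1: +146 min -> 13:26
Layover: +234 min -> 17:20
Leg 2: +290 min -> 22:10
Total travel: 670 minutes = 11h 10m
Arrival: 22:10

22:10


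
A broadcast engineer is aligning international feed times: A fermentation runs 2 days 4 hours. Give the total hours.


Days: 2
Extra hours: 4
Hours per day: 24
Days to hours: 2 x 24 = 48
Total: 48 + 4 = 52

52


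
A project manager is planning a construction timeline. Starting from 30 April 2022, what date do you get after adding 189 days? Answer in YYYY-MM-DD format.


Start: 2022-04-30
Adding 189 days
Days remaining in April: 0
After April: 189 days still to add
May 2022: 31 days, 158 remaining
June 2022: 30 days, 128 remaining
July 2022: 31 days, 97 remaining
August 2022: 31 days, 66 remaining
Result: 2022-11-05

2022-11-05


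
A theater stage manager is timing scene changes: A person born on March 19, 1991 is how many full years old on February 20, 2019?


Birth: 1991-03-19
Reference: 2019-02-20
Year difference: 2019 - 1991 = 28
Has birthday (03-19) occurred by 02-20? No
Birthday not yet reached this year -> subtract 1
Age in full years: 27

27


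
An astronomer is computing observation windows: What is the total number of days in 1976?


Year: 1976
Check leap year rules:
Divisible by 4? Yes
Divisible by 100? No
1976 is a leap year
Days: 366

366


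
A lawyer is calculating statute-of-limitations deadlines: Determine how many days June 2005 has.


Month: June
Year: 2005
June is a 30-day month
Total: 30 days

30


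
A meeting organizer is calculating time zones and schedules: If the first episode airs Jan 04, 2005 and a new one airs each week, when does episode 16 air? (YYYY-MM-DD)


First occurrence: 2005-01-04 (occurrence 1)
Each occurrence is 7 days after the previous.
Occurrence 16 is 15 weeks after the first.
15 weeks = 105 days
2005-01-04 + 105 days = 2005-04-19

2005-04-19


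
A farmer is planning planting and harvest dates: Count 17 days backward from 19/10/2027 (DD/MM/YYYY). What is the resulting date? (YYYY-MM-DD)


Start: 2027-10-19
Subtracting 17 days
Days already passed in October: 19
Result: 2027-10-02

2027-10-02


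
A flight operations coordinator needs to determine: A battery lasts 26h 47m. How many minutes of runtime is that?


Hours: 26
Extra minutes: 47
Minutes per hour: 60
Hours to minutes: 26 x 60 = 1560
Total: 1560 + 47 = 1607

1607


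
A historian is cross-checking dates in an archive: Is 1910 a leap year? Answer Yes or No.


Year: 1910
Divisible by 4? 1910 / 4 = 477.5 -> No
Not divisible by 4, so NOT a leap year

No


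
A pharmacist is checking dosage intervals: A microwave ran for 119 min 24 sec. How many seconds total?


Minutes: 119
Extra seconds: 24
Seconds per minute: 60
Minutes to seconds: 119 x 60 = 7140
Total: 7140 + 24 = 7164

7164


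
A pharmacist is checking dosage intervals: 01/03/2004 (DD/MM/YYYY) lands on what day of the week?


Date: 2004-03-01
January 1, 2004 is a Thursday
Day of year: 61
Offset from Jan 1: 60 days
60 mod 7 = 4
Result: Monday

Monday


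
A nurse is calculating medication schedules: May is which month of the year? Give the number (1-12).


Calendar month order:
4. April
5. May <--
6. June
May is month number 5

5


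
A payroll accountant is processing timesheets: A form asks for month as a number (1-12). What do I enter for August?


Calendar month order:
7. July
8. August <--
9. September
August is month number 8

8


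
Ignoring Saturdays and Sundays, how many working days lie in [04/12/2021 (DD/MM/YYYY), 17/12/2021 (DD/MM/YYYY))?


Start: 2021-12-04 (Saturday)
End (exclusive): 2021-12-17 (Friday)
Total calendar days: 13
Full weeks: 13 // 7 = 1 -> 5 weekdays
Remaining 6 days starting on Saturday:
  Sat(-), Sun(-), Mon(w), Tue(w), Wed(w), Thu(w) -> 4 weekdays
Total business days: 5 + 4 = 9

9


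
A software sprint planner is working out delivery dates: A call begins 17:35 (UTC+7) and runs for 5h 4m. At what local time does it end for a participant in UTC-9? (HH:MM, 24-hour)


Start: 17:35 in UTC+7
Step 1 - add duration:
  minutes: 35 + 4 = 39
  hours: 17 + 5 + 0 = 22
  end in UTC+7: 22:39
Step 2 - convert UTC+7 -> UTC-9:
  offset difference: -9 - (7) = -16 hours
  22 + (-16) = 6 -> mod 24 = 6
Result: 06:39 in UTC-9

06:39


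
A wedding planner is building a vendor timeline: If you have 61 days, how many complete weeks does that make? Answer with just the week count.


Total days: 61
Days per week: 7
Division: 61 / 7 = 8 remainder 5
Complete weeks: 8
Remaining days: 5

8


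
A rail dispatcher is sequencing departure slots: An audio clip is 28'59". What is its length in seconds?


Minutes: 28
Seconds: 59
Convert minutes to seconds: 28 x 60 = 1680
Add remaining seconds: 1680 + 59 = 1739

1739


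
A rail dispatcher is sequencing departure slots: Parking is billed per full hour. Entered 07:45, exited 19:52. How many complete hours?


Start: 07:45
End: 19:52
Hour difference: 19 - 7 = 12 hours
Minute difference: 52 - 45 = 7 minutes
Total minutes: 727
Complete hours: 727 / 60 = 12 (remainder 7)

12


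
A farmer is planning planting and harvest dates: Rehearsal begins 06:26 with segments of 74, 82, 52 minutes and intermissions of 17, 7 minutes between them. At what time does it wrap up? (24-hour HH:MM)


Start: 06:26 = 386 min from midnight
  after task 1 (74 min): 07:40
  after break (17 min): 07:57
  after task 2 (82 min): 09:19
  after break (7 min): 09:26
  after task 3 (52 min): 10:18
Total elapsed: 232 minutes
End time: 10:18

10:18


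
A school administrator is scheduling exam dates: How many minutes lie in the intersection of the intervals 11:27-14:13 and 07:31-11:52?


Interval A: [687, 853] minutes from midnight
Interval B: [451, 712] minutes from midnight
Overlap start = max(687, 451) = 687
Overlap end = min(853, 712) = 712
Overlap = 712 - 687 = 25 minutes

25


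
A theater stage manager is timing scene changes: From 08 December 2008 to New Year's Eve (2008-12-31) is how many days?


Start: December 08, 2008
End: December 31, 2008
Days left in December: 23
Total: 23 days

23


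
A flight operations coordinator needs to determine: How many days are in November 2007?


Month: November
Year: 2007
November is a 30-day month
Total: 30 days

30


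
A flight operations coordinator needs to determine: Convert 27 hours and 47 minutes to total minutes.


Hours: 27
Minutes: 47
Convert hours to minutes: 27 x 60 = 1620
Add remaining minutes: 1620 + 47 = 1667

1667


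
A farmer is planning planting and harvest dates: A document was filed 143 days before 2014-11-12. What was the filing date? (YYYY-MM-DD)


Start: 2014-11-12
Subtracting 143 days
Days already passed in November: 12
After going back through November: 131 more days to subtract
October 2014: 31 days, 100 remaining
September 2014: 30 days, 70 remaining
August 2014: 31 days, 39 remaining
July 2014: 31 days, 8 remaining
Result: 2014-06-22

2014-06-22


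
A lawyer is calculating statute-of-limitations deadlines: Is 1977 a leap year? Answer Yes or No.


Year: 1977
Divisible by 4? 1977 / 4 = 494.25 -> No
Not divisible by 4, so NOT a leap year

No


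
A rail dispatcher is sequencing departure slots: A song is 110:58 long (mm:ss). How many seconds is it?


Minutes: 110
Extra seconds: 58
Seconds per minute: 60
Minutes to seconds: 110 x 60 = 6600
Total: 6600 + 58 = 6658

6658


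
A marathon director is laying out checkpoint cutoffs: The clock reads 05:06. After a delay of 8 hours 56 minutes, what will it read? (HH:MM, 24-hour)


Start time: 05:06
Adding: 8 hours 56 minutes
Minutes: 6 + 56 = 62
Minute overflow: 62 >= 60, so carry 1 hour, minutes = 2
Hours: 5 + 8 + 1 = 14
Result: 14:02

14:02


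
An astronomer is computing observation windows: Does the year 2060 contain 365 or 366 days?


Year: 2060
Check leap year rules:
Divisible by 4? Yes
Divisible by 100? No
2060 is a leap year
Days: 366

366


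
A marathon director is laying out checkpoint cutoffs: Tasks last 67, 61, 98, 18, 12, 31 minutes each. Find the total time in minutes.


Durations: 67, 61, 98, 18, 12, 31
Running sum: 67
+ 61 = 128
+ 98 = 226
+ 18 = 244
+ 12 = 256
+ 31 = 287
Total duration: 287 minutes
That is 4 hours and 47 minutes

287


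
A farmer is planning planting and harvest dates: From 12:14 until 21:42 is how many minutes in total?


Start time: 12:14 = 734 minutes from midnight
End time: 21:42 = 1302 minutes from midnight
Difference: 1302 - 734 = 568 minutes
That is 9 hours and 28 minutes

568


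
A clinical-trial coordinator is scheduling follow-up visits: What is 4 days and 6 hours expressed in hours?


Days: 4
Extra hours: 6
Hours per day: 24
Days to hours: 4 x 24 = 96
Total: 96 + 6 = 102

102


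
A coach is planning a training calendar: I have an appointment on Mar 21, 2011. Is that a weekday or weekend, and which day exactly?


Date: 2011-03-21
January 1, 2011 is a Saturday
Day of year: 80
Offset from Jan 1: 79 days
79 mod 7 = 2
Result: Monday

Monday


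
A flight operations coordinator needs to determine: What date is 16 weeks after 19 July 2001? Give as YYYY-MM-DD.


Start: 2001-07-19
Weeks to add: 16
Convert to days: 16 x 7 = 112 days
Add 112 days to 2001-07-19
Result: 2001-11-08

2001-11-08


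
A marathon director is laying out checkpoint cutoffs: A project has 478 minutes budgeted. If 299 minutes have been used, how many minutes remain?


Total budget: 478 minutes
Time used: 299 minutes
Remaining: 478 - 299 = 179 minutes
Percent used: 62.6%
Percent remaining: 37.4%

179


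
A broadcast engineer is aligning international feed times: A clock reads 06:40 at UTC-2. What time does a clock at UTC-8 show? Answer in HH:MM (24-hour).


Local time: 06:40 at UTC-2 (offset -2h)
Target zone: UTC-8 (offset -8h)
Difference: -8 - (-2) = -6 hours
Calculation: 6 + (-6) = 0
Result: 00:40

00:40


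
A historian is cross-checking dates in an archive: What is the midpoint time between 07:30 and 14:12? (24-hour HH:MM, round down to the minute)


Start time: 07:30 = 450 minutes from midnight
End time: 14:12 = 852 minutes from midnight
Sum: 450 + 852 = 1302
Midpoint: 1302 / 2 = 651 minutes
Convert: 651 / 60 = 10 hours, 51 minutes
Result: 10:51

10:51


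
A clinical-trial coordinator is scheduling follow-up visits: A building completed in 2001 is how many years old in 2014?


Birth year: 2001
Current year: 2014
Age = current year - birth year
Age = 2014 - 2001 = 13

13


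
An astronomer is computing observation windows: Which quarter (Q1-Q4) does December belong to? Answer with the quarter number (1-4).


Month: December (month 12)
Q1: January-March (months 1-3)
Q2: April-June (months 4-6)
Q3: July-September (months 7-9)
Q4: October-December (months 10-12)
Month 12 falls in Q4

4


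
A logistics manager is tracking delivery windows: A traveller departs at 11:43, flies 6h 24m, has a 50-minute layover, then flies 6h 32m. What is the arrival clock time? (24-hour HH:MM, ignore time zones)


Depart: 11:43
Leg 1: +384 min -> 18:07
Layover: +50 min -> 18:57
Leg 2: +392 min -> 01:29
Total travel: 826 minutes = 13h 46m
Arrival: 01:29

01:29


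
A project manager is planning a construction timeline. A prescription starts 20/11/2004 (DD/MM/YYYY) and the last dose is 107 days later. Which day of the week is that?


Start: 2004-11-20 (Saturday)
Step 1 - find target date: add 107 days
  2004-11-20 + 107 days = 2005-03-07
Step 2 - day of week:
  107 mod 7 = 2
  Saturday + 2 days -> Monday
Result: Monday (2005-03-07)

Monday


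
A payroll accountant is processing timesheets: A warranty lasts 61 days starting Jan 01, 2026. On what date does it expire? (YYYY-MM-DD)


Start: 2026-01-01
Adding 61 days
Days remaining in January: 30
After January: 31 days still to add
February 2026: 28 days, 3 remaining
March 2026 has 31 days, need 3
Result: 2026-03-03

2026-03-03


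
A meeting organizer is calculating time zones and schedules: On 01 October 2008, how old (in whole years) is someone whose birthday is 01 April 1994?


Birth: 1994-04-01
Reference: 2008-10-01
Year difference: 2008 - 1994 = 14
Has birthday (04-01) occurred by 10-01? Yes
Age in full years: 14

14


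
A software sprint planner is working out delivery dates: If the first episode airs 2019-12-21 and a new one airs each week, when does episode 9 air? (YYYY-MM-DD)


First occurrence: 2019-12-21 (occurrence 1)
Each occurrence is 7 days after the previous.
Occurrence 9 is 8 weeks after the first.
8 weeks = 56 days
2019-12-21 + 56 days = 2020-02-15

2020-02-15


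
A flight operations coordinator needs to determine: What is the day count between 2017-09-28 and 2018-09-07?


Start date: 2017-09-28
End date: 2018-09-07
Sep 2017: +3 days
Oct 2017: +31 days
Nov 2017: +30 days
... (10 more months)
Total: 344 days

344


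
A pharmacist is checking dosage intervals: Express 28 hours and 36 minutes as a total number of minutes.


Hours: 28
Extra minutes: 36
Minutes per hour: 60
Hours to minutes: 28 x 60 = 1680
Total: 1680 + 36 = 1716

1716


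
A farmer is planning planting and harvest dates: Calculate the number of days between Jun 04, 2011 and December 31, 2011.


Start: June 04, 2011
End: December 31, 2011
Days left in June: 26
July: 31
August: 31
September: 30
October: 31
... plus remaining months
Sum of remaining months: 184
Total: 26 + 184 = 210

210


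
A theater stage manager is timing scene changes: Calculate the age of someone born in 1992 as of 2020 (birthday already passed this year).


Birth year: 1992
Current year: 2020
Age = current year - birth year
Age = 2020 - 1992 = 28

28


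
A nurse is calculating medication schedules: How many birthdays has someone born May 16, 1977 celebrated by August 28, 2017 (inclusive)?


Birth: 1977-05-16
Reference: 2017-08-28
Year difference: 2017 - 1977 = 40
Has birthday (05-16) occurred by 08-28? Yes
Age in full years: 40

40


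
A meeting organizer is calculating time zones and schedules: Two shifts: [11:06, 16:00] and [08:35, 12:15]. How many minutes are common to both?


Interval A: [666, 960] minutes from midnight
Interval B: [515, 735] minutes from midnight
Overlap start = max(666, 515) = 666
Overlap end = min(960, 735) = 735
Overlap = 735 - 666 = 69 minutes

69


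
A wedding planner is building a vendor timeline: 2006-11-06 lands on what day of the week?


Date: 2006-11-06
January 1, 2006 is a Sunday
Day of year: 310
Offset from Jan 1: 309 days
309 mod 7 = 1
Result: Monday

Monday


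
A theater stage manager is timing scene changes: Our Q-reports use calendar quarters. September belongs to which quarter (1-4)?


Month: September (month 9)
Q1: January-March (months 1-3)
Q2: April-June (months 4-6)
Q3: July-September (months 7-9)
Q4: October-December (months 10-12)
Month 9 falls in Q3

3


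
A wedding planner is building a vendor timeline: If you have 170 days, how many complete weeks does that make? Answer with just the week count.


Total days: 170
Days per week: 7
Division: 170 / 7 = 24 remainder 2
Complete weeks: 24
Remaining days: 2

24


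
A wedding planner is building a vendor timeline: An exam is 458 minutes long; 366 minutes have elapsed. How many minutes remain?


Total budget: 458 minutes
Time used: 366 minutes
Remaining: 458 - 366 = 92 minutes
Percent used: 79.9%
Percent remaining: 20.1%

92


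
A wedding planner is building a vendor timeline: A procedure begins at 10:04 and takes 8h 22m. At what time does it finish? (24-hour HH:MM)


Start time: 10:04
Adding: 8 hours 22 minutes
Minutes: 4 + 22 = 26
Hours: 10 + 8 + 0 = 18
Result: 18:26

18:26


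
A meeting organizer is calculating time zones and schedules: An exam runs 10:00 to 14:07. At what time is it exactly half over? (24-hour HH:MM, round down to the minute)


Start time: 10:00 = 600 minutes from midnight
End time: 14:07 = 847 minutes from midnight
Sum: 600 + 847 = 1447
Midpoint: 1447 / 2 = 723 minutes
Convert: 723 / 60 = 12 hours, 3 minutes
Result: 12:03

12:03


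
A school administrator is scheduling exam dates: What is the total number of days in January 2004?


Month: January
Year: 2004
January is a 31-day month
Total: 31 days

31


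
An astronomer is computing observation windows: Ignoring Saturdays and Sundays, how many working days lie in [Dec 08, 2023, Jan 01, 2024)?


Start: 2023-12-08 (Friday)
End (exclusive): 2024-01-01 (Monday)
Total calendar days: 24
Full weeks: 24 // 7 = 3 -> 15 weekdays
Remaining 3 days starting on Friday:
  Fri(w), Sat(-), Sun(-) -> 1 weekdays
Total business days: 15 + 1 = 16

16


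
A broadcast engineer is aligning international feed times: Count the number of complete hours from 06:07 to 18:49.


Start: 06:07
End: 18:49
Hour difference: 18 - 6 = 12 hours
Minute difference: 49 - 7 = 42 minutes
Total minutes: 762
Complete hours: 762 / 60 = 12 (remainder 42)

12


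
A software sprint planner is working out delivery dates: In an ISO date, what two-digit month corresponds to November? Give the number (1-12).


Calendar month order:
10. October
11. November <--
12. December
November is month number 11

11


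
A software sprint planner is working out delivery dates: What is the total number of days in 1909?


Year: 1909
Check leap year rules:
Divisible by 4? No
1909 is not a leap year
Days: 365

365


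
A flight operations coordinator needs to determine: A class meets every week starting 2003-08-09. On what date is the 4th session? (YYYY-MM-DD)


First occurrence: 2003-08-09 (occurrence 1)
Each occurrence is 7 days after the previous.
Occurrence 4 is 3 weeks after the first.
3 weeks = 21 days
2003-08-09 + 21 days = 2003-08-30

2003-08-30
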